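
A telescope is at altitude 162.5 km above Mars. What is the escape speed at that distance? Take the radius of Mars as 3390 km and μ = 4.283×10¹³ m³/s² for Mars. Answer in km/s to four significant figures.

v_esc ≈ 4.910 km/s

r = 3390 + 162.5 = 3552.5 km = 3.5525×10⁶ m.
Escape speed v_esc = √(2μ/r) = √(2 × 4.283×10¹³ / 3.552×10⁶) = √(2.411×10⁷) = 4910 m/s.
= 4.910 km/s.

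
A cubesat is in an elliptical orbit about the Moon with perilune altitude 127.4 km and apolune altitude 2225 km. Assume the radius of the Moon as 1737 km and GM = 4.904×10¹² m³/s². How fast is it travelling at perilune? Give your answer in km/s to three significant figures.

v ≈ 1.89 km/s

r_p = 1737 + 127.4 = 1864.4 km = 1.8644×10⁶ m.
r_a = 1737 + 2225 = 3962.0 km = 3.9620×10⁶ m.
Semi-major axis a = (r_p + r_a)/2 = 2913.2 km = 2.913×10⁶ m.
Vis-viva: v² = μ(2/r − 1/a) = 4.904×10¹² × (1.073×10⁻⁶ − 3.433×10⁻⁷) = 3.577×10⁶ m²/s².
v = 1891 m/s = 1.891 km/s.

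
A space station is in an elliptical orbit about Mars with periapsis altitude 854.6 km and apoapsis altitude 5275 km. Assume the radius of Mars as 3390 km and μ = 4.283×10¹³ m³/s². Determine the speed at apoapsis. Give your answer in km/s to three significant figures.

v ≈ 1.80 km/s

r_p = 3390 + 854.6 = 4244.6 km = 4.2446×10⁶ m.
r_a = 3390 + 5275 = 8665.0 km = 8.6650×10⁶ m.
Semi-major axis a = (r_p + r_a)/2 = 6454.8 km = 6.455×10⁶ m.
Vis-viva: v² = μ(2/r − 1/a) = 4.283×10¹³ × (2.308×10⁻⁷ − 1.549×10⁻⁷) = 3.250×10⁶ m²/s².
v = 1803 m/s = 1.803 km/s.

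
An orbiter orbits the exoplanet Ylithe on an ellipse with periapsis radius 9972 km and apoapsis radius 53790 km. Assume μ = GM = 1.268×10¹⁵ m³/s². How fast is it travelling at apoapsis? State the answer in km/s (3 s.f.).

v ≈ 2.72 km/s

Semi-major axis a = (r_p + r_a)/2 = 31881 km = 3.188×10⁷ m.
Vis-viva: v² = μ(2/r − 1/a) = 1.268×10¹⁵ × (3.718×10⁻⁸ − 3.137×10⁻⁸) = 7.373×10⁶ m²/s².
v = 2715 m/s = 2.715 km/s.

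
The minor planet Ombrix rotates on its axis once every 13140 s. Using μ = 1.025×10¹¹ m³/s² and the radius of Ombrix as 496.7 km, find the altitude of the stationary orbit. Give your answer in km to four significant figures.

A synchronous orbit has period T, so by Kepler's third law a = (μT²/4π²)^(1/3).
μT²/4π² = 1.025×10¹¹ × (1.314×10⁴)² / 39.48 = 4.483×10¹⁷ m³.
a = 7.653×10⁵ m = 765.34 km.
Altitude h = a − R = 765.34 − 496.7 = 268.64 km.

h_sync ≈ 268.6 km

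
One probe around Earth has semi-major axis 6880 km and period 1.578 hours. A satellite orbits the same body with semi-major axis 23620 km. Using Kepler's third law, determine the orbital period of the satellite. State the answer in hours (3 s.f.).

Kepler's third law: T² ∝ a³, so T₂ = T₁ (a₂/a₁)^(3/2).
a₂/a₁ = 3.433, (a₂/a₁)^(3/2) = 6.361.
T₂ = 1.578 × 6.361 = 10.04 hours.

T₂ ≈ 10.0 hours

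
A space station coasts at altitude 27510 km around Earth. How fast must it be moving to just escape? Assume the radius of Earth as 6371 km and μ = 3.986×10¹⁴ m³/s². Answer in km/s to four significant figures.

v_esc ≈ 4.851 km/s

r = 6371 + 27510 = 33881 km = 3.3881×10⁷ m.
Escape speed v_esc = √(2μ/r) = √(2 × 3.986×10¹⁴ / 3.388×10⁷) = √(2.353×10⁷) = 4851 m/s.
= 4.851 km/s.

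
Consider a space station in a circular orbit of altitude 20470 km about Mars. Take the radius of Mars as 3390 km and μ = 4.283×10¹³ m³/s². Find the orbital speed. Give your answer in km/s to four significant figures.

v ≈ 1.340 km/s

r = 3390 + 20470 = 23860 km = 2.3860×10⁷ m.
For a circular orbit v = √(μ/r) = √(4.283×10¹³ / 2.386×10⁷) = √(1.795×10⁶) = 1340 m/s.
That is 1.340 km/s.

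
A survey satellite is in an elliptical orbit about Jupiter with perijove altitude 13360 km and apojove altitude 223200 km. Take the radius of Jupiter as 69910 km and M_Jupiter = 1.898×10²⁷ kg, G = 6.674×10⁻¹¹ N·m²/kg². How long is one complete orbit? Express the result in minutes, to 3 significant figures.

T ≈ 760 minutes

μ = GM = 6.674×10⁻¹¹ × 1.898×10²⁷ = 1.267×10¹⁷ m³/s².
r_p = 69910 + 13360 = 83270 km = 8.3270×10⁷ m.
r_a = 69910 + 223200 = 293110 km = 2.9311×10⁸ m.
Semi-major axis a = (r_p + r_a)/2 = (83270 + 2.9311×10⁵)/2 = 1.8819×10⁵ km = 1.882×10⁸ m.
By Kepler's third law T = 2π√(a³/μ) = 2π × 7.254×10³ = 4.558×10⁴ s.
= 759.6 minutes.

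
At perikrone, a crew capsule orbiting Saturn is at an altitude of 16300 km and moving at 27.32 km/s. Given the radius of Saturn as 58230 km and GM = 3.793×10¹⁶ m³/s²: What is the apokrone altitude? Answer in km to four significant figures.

apokrone altitude ≈ 1.467×10⁵ km

r_p = 58230 + 16300 = 74530 km = 7.453×10⁷ m.
Specific energy ε = v²/2 − μ/r = -1.357×10⁸ J/kg, so a = −μ/(2ε) = 1.397×10⁸ m.
The apsides satisfy r_p + r_a = 2a, so the apokrone radius is 2a − r_p = 2.049×10⁸ m = 2.0492×10⁵ km.
Apokrone altitude = 2.0492×10⁵ − 58230 = 1.4669×10⁵ km.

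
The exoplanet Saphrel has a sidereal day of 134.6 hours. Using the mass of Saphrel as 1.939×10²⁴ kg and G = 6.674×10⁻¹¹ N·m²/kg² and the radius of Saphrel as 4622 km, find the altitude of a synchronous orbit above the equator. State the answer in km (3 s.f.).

h_sync ≈ 87000 km

μ = GM = 6.674×10⁻¹¹ × 1.939×10²⁴ = 1.294×10¹⁴ m³/s².
T = 134.6 hours = 4.846×10⁵ s.
A synchronous orbit has period T, so by Kepler's third law a = (μT²/4π²)^(1/3).
μT²/4π² = 1.294×10¹⁴ × (4.846×10⁵)² / 39.48 = 7.697×10²³ m³.
a = 9.164×10⁷ m = 91643 km.
Altitude h = a − R = 91643 − 4622 = 87021 km.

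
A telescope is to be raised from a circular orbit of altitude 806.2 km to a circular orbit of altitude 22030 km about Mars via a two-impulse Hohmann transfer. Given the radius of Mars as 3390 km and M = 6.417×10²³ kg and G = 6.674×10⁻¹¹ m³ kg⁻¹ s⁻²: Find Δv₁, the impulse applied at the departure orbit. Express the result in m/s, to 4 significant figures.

Δv ≈ 991.0 m/s

μ = GM = 6.674×10⁻¹¹ × 6.417×10²³ = 4.283×10¹³ m³/s².
r₁ = 3390 + 806.2 = 4196.2 km = 4.1962×10⁶ m.
r₂ = 3390 + 22030 = 25420 km = 2.5420×10⁷ m.
Transfer ellipse a_t = (r₁ + r₂)/2 = 1.481×10⁷ m.
At r₁: circular v_c1 = √(μ/r₁) = 3195 m/s; transfer-periapsis v_p = √[μ(2/r₁ − 1/a_t)] = 4186 m/s.
Δv₁ = v_p − v_c1 = 991.0 m/s.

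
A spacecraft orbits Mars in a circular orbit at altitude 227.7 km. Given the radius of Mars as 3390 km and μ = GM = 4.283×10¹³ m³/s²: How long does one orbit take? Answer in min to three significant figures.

r = 3390 + 227.7 = 3617.7 km = 3.6177×10⁶ m.
Kepler's third law: T = 2π√(r³/μ) = 2π√((3.618×10⁶)³ / 4.283×10¹³).
r³/μ = 1.105×10⁶ s², so T = 2π × 1.051×10³ = 6.606×10³ s.
Converting: 6.606×10³ s ÷ 60.00 = 110.1 min.

T ≈ 110 min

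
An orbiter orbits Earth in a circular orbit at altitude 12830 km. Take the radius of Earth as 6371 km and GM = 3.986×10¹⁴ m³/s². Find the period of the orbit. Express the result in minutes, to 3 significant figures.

T ≈ 441 minutes

r = 6371 + 12830 = 19201 km = 1.9201×10⁷ m.
Kepler's third law: T = 2π√(r³/μ) = 2π√((1.920×10⁷)³ / 3.986×10¹⁴).
r³/μ = 1.776×10⁷ s², so T = 2π × 4.214×10³ = 2.648×10⁴ s.
Converting: 2.648×10⁴ s ÷ 60.00 = 441.3 minutes.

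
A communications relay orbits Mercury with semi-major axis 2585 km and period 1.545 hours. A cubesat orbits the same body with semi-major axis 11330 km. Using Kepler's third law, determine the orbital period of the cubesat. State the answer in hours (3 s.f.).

T₂ ≈ 14.2 hours

Kepler's third law: T² ∝ a³, so T₂ = T₁ (a₂/a₁)^(3/2).
a₂/a₁ = 4.383, (a₂/a₁)^(3/2) = 9.176.
T₂ = 1.545 × 9.176 = 14.18 hours.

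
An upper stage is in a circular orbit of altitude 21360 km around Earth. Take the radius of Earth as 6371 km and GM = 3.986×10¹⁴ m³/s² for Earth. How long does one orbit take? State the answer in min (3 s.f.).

T ≈ 766 min

r = 6371 + 21360 = 27731 km = 2.7731×10⁷ m.
Kepler's third law: T = 2π√(r³/μ) = 2π√((2.773×10⁷)³ / 3.986×10¹⁴).
r³/μ = 5.350×10⁷ s², so T = 2π × 7.314×10³ = 4.596×10⁴ s.
Converting: 4.596×10⁴ s ÷ 60.00 = 766.0 min.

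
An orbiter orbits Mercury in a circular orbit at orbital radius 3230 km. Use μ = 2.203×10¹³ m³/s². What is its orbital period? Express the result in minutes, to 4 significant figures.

T ≈ 129.5 minutes

r = 3230 km = 3.230×10⁶ m.
Kepler's third law: T = 2π√(r³/μ) = 2π√((3.230×10⁶)³ / 2.203×10¹³).
r³/μ = 1.530×10⁶ s², so T = 2π × 1.237×10³ = 7.771×10³ s.
Converting: 7.771×10³ s ÷ 60.00 = 129.5 minutes.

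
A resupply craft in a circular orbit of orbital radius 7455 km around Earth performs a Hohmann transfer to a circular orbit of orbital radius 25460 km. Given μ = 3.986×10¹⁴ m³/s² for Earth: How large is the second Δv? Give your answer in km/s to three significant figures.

r₁ = 7455 km = 7.455×10⁶ m.
r₂ = 25460 km = 2.546×10⁷ m.
Transfer ellipse a_t = (r₁ + r₂)/2 = 1.646×10⁷ m.
At r₁: circular v_c1 = √(μ/r₁) = 7312 m/s; transfer-perigee v_p = √[μ(2/r₁ − 1/a_t)] = 9095 m/s.
At r₂: circular v_c2 = √(μ/r₂) = 3957 m/s; transfer-apogee v_a = √[μ(2/r₂ − 1/a_t)] = 2663 m/s.
Δv₂ = v_c2 − v_a = 1294 m/s.
= 1.294 km/s.

Δv ≈ 1.29 km/s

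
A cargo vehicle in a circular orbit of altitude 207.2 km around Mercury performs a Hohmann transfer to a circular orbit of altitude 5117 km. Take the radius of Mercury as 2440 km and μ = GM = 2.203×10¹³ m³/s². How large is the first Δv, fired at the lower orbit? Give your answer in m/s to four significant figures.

r₁ = 2440 + 207.2 = 2647.2 km = 2.6472×10⁶ m.
r₂ = 2440 + 5117 = 7557.0 km = 7.5570×10⁶ m.
Transfer ellipse a_t = (r₁ + r₂)/2 = 5.102×10⁶ m.
At r₁: circular v_c1 = √(μ/r₁) = 2885 m/s; transfer-periherm v_p = √[μ(2/r₁ − 1/a_t)] = 3511 m/s.
Δv₁ = v_p − v_c1 = 626.1 m/s.

Δv ≈ 626.1 m/s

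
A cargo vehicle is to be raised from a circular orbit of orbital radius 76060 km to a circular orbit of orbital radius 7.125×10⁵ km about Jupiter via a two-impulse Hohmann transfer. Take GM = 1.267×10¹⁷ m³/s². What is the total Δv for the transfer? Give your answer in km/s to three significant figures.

r₁ = 76060 km = 7.606×10⁷ m.
r₂ = 7.125×10⁵ km = 7.125×10⁸ m.
Transfer ellipse a_t = (r₁ + r₂)/2 = 3.943×10⁸ m.
At r₁: circular v_c1 = √(μ/r₁) = 40810 m/s; transfer-perijove v_p = √[μ(2/r₁ − 1/a_t)] = 54870 m/s.
Δv₁ = v_p − v_c1 = 14050 m/s.
At r₂: circular v_c2 = √(μ/r₂) = 13340 m/s; transfer-apojove v_a = √[μ(2/r₂ − 1/a_t)] = 5857 m/s.
Δv₂ = v_c2 − v_a = 7478 m/s.
Total Δv = Δv₁ + Δv₂ = 21530 m/s = 21.53 km/s.

Δv_total ≈ 21.5 km/s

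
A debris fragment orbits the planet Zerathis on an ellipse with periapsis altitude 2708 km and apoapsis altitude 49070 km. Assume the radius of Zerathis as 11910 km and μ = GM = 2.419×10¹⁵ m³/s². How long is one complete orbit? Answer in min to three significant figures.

r_p = 11910 + 2708 = 14618 km = 1.4618×10⁷ m.
r_a = 11910 + 49070 = 60980 km = 6.0980×10⁷ m.
Semi-major axis a = (r_p + r_a)/2 = (14618 + 60980)/2 = 37799 km = 3.780×10⁷ m.
By Kepler's third law T = 2π√(a³/μ) = 2π × 4.725×10³ = 2.969×10⁴ s.
= 494.8 min.

T ≈ 495 min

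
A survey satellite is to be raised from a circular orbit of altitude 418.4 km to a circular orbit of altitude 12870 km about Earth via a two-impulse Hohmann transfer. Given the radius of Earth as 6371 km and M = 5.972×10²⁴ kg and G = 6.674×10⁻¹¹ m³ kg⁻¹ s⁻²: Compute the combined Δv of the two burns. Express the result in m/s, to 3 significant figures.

Δv_total ≈ 2920 m/s

μ = GM = 6.674×10⁻¹¹ × 5.972×10²⁴ = 3.986×10¹⁴ m³/s².
r₁ = 6371 + 418.4 = 6789.4 km = 6.7894×10⁶ m.
r₂ = 6371 + 12870 = 19241 km = 1.9241×10⁷ m.
Transfer ellipse a_t = (r₁ + r₂)/2 = 1.302×10⁷ m.
At r₁: circular v_c1 = √(μ/r₁) = 7662 m/s; transfer-perigee v_p = √[μ(2/r₁ − 1/a_t)] = 9316 m/s.
Δv₁ = v_p − v_c1 = 1654 m/s.
At r₂: circular v_c2 = √(μ/r₂) = 4551 m/s; transfer-apogee v_a = √[μ(2/r₂ − 1/a_t)] = 3287 m/s.
Δv₂ = v_c2 − v_a = 1264 m/s.
Total Δv = Δv₁ + Δv₂ = 2918 m/s.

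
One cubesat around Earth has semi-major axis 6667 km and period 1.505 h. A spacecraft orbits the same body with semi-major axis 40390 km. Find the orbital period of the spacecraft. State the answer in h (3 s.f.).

T₂ ≈ 22.4 h

Kepler's third law: T² ∝ a³, so T₂ = T₁ (a₂/a₁)^(3/2).
a₂/a₁ = 6.058, (a₂/a₁)^(3/2) = 14.91.
T₂ = 1.505 × 14.91 = 22.44 h.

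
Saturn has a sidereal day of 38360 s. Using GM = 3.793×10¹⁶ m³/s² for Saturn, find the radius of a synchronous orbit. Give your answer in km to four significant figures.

A synchronous orbit has period T, so by Kepler's third law a = (μT²/4π²)^(1/3).
μT²/4π² = 3.793×10¹⁶ × (3.836×10⁴)² / 39.48 = 1.414×10²⁴ m³.
a = 1.122×10⁸ m = 1.1223×10⁵ km.

r_sync ≈ 1.122×10⁵ km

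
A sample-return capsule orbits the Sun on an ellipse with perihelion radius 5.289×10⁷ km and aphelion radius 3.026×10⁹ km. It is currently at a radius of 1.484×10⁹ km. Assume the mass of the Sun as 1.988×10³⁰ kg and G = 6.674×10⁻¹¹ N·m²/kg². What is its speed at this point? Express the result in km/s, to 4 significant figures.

μ = GM = 6.674×10⁻¹¹ × 1.988×10³⁰ = 1.327×10²⁰ m³/s².
Semi-major axis a = (r_p + r_a)/2 = 1.5394×10⁹ km = 1.539×10¹² m.
Vis-viva: v² = μ(2/r − 1/a) = 1.327×10²⁰ × (1.348×10⁻¹² − 6.496×10⁻¹³) = 9.263×10⁷ m²/s².
v = 9624 m/s = 9.624 km/s.

v ≈ 9.624 km/s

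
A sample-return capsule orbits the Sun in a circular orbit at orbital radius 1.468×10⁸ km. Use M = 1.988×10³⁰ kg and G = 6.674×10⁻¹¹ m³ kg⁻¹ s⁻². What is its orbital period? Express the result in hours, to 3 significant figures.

T ≈ 8520 hours

μ = GM = 6.674×10⁻¹¹ × 1.988×10³⁰ = 1.327×10²⁰ m³/s².
r = 1.468×10⁸ km = 1.468×10¹¹ m.
Kepler's third law: T = 2π√(r³/μ) = 2π√((1.468×10¹¹)³ / 1.327×10²⁰).
r³/μ = 2.384×10¹³ s², so T = 2π × 4.883×10⁶ = 3.068×10⁷ s.
Converting: 3.068×10⁷ s ÷ 3600 = 8522 hours.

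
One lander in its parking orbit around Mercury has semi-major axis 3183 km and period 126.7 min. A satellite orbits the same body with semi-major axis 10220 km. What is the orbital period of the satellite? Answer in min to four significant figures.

Kepler's third law: T² ∝ a³, so T₂ = T₁ (a₂/a₁)^(3/2).
a₂/a₁ = 3.211, (a₂/a₁)^(3/2) = 5.753.
T₂ = 126.7 × 5.753 = 729.0 min.

T₂ ≈ 729.0 min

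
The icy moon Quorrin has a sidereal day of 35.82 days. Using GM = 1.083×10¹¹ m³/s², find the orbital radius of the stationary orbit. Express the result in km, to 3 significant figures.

T = 35.82 days = 3.095×10⁶ s.
A synchronous orbit has period T, so by Kepler's third law a = (μT²/4π²)^(1/3).
μT²/4π² = 1.083×10¹¹ × (3.095×10⁶)² / 39.48 = 2.628×10²² m³.
a = 2.973×10⁷ m = 29729 km.

r_sync ≈ 29700 km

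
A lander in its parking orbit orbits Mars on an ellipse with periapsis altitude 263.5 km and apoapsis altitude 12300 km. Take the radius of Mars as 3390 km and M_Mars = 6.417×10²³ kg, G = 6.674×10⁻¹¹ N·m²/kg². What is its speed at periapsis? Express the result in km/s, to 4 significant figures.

μ = GM = 6.674×10⁻¹¹ × 6.417×10²³ = 4.283×10¹³ m³/s².
r_p = 3390 + 263.5 = 3653.5 km = 3.6535×10⁶ m.
r_a = 3390 + 12300 = 15690 km = 1.5690×10⁷ m.
Semi-major axis a = (r_p + r_a)/2 = 9671.8 km = 9.672×10⁶ m.
Vis-viva: v² = μ(2/r − 1/a) = 4.283×10¹³ × (5.474×10⁻⁷ − 1.034×10⁻⁷) = 1.902×10⁷ m²/s².
v = 4361 m/s = 4.361 km/s.

v ≈ 4.361 km/s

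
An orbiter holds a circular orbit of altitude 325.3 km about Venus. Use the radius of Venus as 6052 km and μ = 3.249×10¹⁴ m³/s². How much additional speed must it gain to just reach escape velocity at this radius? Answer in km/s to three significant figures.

r = 6052 + 325.3 = 6377.3 km = 6.3773×10⁶ m.
Circular speed v_c = √(μ/r) = 7138 m/s.
Escape speed v_esc = √(2μ/r) = √2 × v_c = 10090 m/s.
Δv = v_esc − v_c = 2957 m/s = 2.957 km/s.

Δv ≈ 2.96 km/s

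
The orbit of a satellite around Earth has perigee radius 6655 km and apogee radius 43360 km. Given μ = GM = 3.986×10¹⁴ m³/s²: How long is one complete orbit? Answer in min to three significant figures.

T ≈ 656 min

Semi-major axis a = (r_p + r_a)/2 = (6655.0 + 43360)/2 = 25008 km = 2.501×10⁷ m.
By Kepler's third law T = 2π√(a³/μ) = 2π × 6.264×10³ = 3.936×10⁴ s.
= 655.9 min.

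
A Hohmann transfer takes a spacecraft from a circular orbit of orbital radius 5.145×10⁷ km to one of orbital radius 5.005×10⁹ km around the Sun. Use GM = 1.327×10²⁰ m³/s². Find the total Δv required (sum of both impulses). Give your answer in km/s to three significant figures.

Δv_total ≈ 25.1 km/s

r₁ = 5.145×10⁷ km = 5.145×10¹⁰ m.
r₂ = 5.005×10⁹ km = 5.005×10¹² m.
Transfer ellipse a_t = (r₁ + r₂)/2 = 2.528×10¹² m.
At r₁: circular v_c1 = √(μ/r₁) = 50790 m/s; transfer-perihelion v_p = √[μ(2/r₁ − 1/a_t)] = 71460 m/s.
Δv₁ = v_p − v_c1 = 20670 m/s.
At r₂: circular v_c2 = √(μ/r₂) = 5149 m/s; transfer-aphelion v_a = √[μ(2/r₂ − 1/a_t)] = 734.5 m/s.
Δv₂ = v_c2 − v_a = 4415 m/s.
Total Δv = Δv₁ + Δv₂ = 25080 m/s = 25.08 km/s.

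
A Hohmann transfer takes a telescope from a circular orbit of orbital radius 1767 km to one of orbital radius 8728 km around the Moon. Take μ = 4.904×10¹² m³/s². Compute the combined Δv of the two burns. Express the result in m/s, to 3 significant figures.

r₁ = 1767 km = 1.767×10⁶ m.
r₂ = 8728 km = 8.728×10⁶ m.
Transfer ellipse a_t = (r₁ + r₂)/2 = 5.248×10⁶ m.
At r₁: circular v_c1 = √(μ/r₁) = 1666 m/s; transfer-perilune v_p = √[μ(2/r₁ − 1/a_t)] = 2149 m/s.
Δv₁ = v_p − v_c1 = 482.6 m/s.
At r₂: circular v_c2 = √(μ/r₂) = 749.6 m/s; transfer-apolune v_a = √[μ(2/r₂ − 1/a_t)] = 435.0 m/s.
Δv₂ = v_c2 − v_a = 314.6 m/s.
Total Δv = Δv₁ + Δv₂ = 797.2 m/s.

Δv_total ≈ 797 m/s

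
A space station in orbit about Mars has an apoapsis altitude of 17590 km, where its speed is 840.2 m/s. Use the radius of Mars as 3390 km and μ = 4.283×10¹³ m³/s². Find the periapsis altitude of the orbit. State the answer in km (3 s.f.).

r_a = 3390 + 17590 = 20980 km = 2.098×10⁷ m.
Specific energy ε = v²/2 − μ/r = -1.689×10⁶ J/kg, so a = −μ/(2ε) = 1.268×10⁷ m.
The apsides satisfy r_p + r_a = 2a, so the periapsis radius is 2a − r_a = 4.386×10⁶ m = 4385.7 km.
Periapsis altitude = 4385.7 − 3390 = 995.71 km.

periapsis altitude ≈ 996 km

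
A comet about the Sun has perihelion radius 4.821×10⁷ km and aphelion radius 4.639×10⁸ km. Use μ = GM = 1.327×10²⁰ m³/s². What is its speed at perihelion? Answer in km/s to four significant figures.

v ≈ 70.62 km/s

Semi-major axis a = (r_p + r_a)/2 = 2.5606×10⁸ km = 2.561×10¹¹ m.
Vis-viva: v² = μ(2/r − 1/a) = 1.327×10²⁰ × (4.149×10⁻¹¹ − 3.905×10⁻¹²) = 4.987×10⁹ m²/s².
v = 70620 m/s = 70.62 km/s.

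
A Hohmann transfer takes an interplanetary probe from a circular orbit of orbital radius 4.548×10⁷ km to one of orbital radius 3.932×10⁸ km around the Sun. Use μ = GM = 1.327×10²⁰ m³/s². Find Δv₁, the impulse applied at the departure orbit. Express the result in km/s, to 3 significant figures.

r₁ = 4.548×10⁷ km = 4.548×10¹⁰ m.
r₂ = 3.932×10⁸ km = 3.932×10¹¹ m.
Transfer ellipse a_t = (r₁ + r₂)/2 = 2.193×10¹¹ m.
At r₁: circular v_c1 = √(μ/r₁) = 54020 m/s; transfer-perihelion v_p = √[μ(2/r₁ − 1/a_t)] = 72320 m/s.
Δv₁ = v_p − v_c1 = 18310 m/s.
= 18.31 km/s.

Δv ≈ 18.3 km/s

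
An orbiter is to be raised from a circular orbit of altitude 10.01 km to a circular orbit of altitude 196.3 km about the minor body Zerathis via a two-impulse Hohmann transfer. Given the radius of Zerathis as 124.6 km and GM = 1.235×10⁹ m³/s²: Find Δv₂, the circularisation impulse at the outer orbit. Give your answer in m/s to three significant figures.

r₁ = 124.6 + 10.01 = 134.61 km = 1.3461×10⁵ m.
r₂ = 124.6 + 196.3 = 320.90 km = 3.2090×10⁵ m.
Transfer ellipse a_t = (r₁ + r₂)/2 = 2.278×10⁵ m.
At r₁: circular v_c1 = √(μ/r₁) = 95.78 m/s; transfer-periapsis v_p = √[μ(2/r₁ − 1/a_t)] = 113.7 m/s.
At r₂: circular v_c2 = √(μ/r₂) = 62.04 m/s; transfer-apoapsis v_a = √[μ(2/r₂ − 1/a_t)] = 47.69 m/s.
Δv₂ = v_c2 − v_a = 14.34 m/s.

Δv ≈ 14.3 m/s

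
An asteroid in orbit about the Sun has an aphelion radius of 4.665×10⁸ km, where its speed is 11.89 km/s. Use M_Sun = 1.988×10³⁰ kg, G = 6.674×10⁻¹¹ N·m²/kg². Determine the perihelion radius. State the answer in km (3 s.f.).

μ = GM = 6.674×10⁻¹¹ × 1.988×10³⁰ = 1.327×10²⁰ m³/s².
r_a = 4.665×10¹¹ m.
Specific energy ε = v²/2 − μ/r = -2.137×10⁸ J/kg, so a = −μ/(2ε) = 3.104×10¹¹ m.
The apsides satisfy r_p + r_a = 2a, so the perihelion radius is 2a − r_a = 1.543×10¹¹ m = 1.5429×10⁸ km.

perihelion radius ≈ 1.54×10⁸ km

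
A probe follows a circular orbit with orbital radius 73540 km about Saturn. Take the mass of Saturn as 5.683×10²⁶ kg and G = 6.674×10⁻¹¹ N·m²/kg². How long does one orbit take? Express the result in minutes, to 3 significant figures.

μ = GM = 6.674×10⁻¹¹ × 5.683×10²⁶ = 3.793×10¹⁶ m³/s².
r = 73540 km = 7.354×10⁷ m.
Kepler's third law: T = 2π√(r³/μ) = 2π√((7.354×10⁷)³ / 3.793×10¹⁶).
r³/μ = 1.049×10⁷ s², so T = 2π × 3.238×10³ = 2.035×10⁴ s.
Converting: 2.035×10⁴ s ÷ 60.00 = 339.1 minutes.

T ≈ 339 minutes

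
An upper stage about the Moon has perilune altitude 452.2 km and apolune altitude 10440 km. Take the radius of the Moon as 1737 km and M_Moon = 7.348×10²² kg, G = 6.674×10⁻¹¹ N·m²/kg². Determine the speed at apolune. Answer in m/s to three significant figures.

μ = GM = 6.674×10⁻¹¹ × 7.348×10²² = 4.904×10¹² m³/s².
r_p = 1737 + 452.2 = 2189.2 km = 2.1892×10⁶ m.
r_a = 1737 + 10440 = 12177 km = 1.2177×10⁷ m.
Semi-major axis a = (r_p + r_a)/2 = 7183.1 km = 7.183×10⁶ m.
Vis-viva: v² = μ(2/r − 1/a) = 4.904×10¹² × (1.642×10⁻⁷ − 1.392×10⁻⁷) = 1.227×10⁵ m²/s².
v = 350.3 m/s.

v ≈ 350 m/s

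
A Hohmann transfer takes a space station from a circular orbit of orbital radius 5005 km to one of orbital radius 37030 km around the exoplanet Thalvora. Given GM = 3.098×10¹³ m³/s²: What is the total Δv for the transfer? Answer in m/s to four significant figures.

Δv_total ≈ 1283 m/s

r₁ = 5005 km = 5.005×10⁶ m.
r₂ = 37030 km = 3.703×10⁷ m.
Transfer ellipse a_t = (r₁ + r₂)/2 = 2.102×10⁷ m.
At r₁: circular v_c1 = √(μ/r₁) = 2488 m/s; transfer-periapsis v_p = √[μ(2/r₁ − 1/a_t)] = 3302 m/s.
Δv₁ = v_p − v_c1 = 814.4 m/s.
At r₂: circular v_c2 = √(μ/r₂) = 914.7 m/s; transfer-apoapsis v_a = √[μ(2/r₂ − 1/a_t)] = 446.3 m/s.
Δv₂ = v_c2 − v_a = 468.3 m/s.
Total Δv = Δv₁ + Δv₂ = 1283 m/s.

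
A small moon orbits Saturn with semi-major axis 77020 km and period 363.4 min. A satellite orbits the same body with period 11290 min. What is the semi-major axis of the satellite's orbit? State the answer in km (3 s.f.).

a₂ ≈ 7.61×10⁵ km

Kepler's third law: a³ ∝ T², so a₂ = a₁ (T₂/T₁)^(2/3).
T₂/T₁ = 31.07, (T₂/T₁)^(2/3) = 9.883.
a₂ = 77020 × 9.883 = 7.612×10⁵ km.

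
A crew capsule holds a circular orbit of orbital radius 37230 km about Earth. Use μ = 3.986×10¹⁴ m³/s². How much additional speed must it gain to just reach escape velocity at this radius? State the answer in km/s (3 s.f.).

r = 37230 km = 3.723×10⁷ m.
Circular speed v_c = √(μ/r) = 3272 m/s.
Escape speed v_esc = √(2μ/r) = √2 × v_c = 4627 m/s.
Δv = v_esc − v_c = 1355 m/s = 1.355 km/s.

Δv ≈ 1.36 km/s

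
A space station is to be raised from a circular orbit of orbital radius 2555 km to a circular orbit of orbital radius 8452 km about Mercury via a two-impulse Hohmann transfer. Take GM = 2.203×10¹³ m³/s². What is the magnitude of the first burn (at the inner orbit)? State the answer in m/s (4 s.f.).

Δv ≈ 702.5 m/s

r₁ = 2555 km = 2.555×10⁶ m.
r₂ = 8452 km = 8.452×10⁶ m.
Transfer ellipse a_t = (r₁ + r₂)/2 = 5.504×10⁶ m.
At r₁: circular v_c1 = √(μ/r₁) = 2936 m/s; transfer-periherm v_p = √[μ(2/r₁ − 1/a_t)] = 3639 m/s.
Δv₁ = v_p − v_c1 = 702.5 m/s.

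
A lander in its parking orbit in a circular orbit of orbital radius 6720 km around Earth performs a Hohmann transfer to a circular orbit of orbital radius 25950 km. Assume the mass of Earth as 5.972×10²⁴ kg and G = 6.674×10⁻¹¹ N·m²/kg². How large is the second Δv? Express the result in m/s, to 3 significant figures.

μ = GM = 6.674×10⁻¹¹ × 5.972×10²⁴ = 3.986×10¹⁴ m³/s².
r₁ = 6720 km = 6.720×10⁶ m.
r₂ = 25950 km = 2.595×10⁷ m.
Transfer ellipse a_t = (r₁ + r₂)/2 = 1.634×10⁷ m.
At r₁: circular v_c1 = √(μ/r₁) = 7701 m/s; transfer-perigee v_p = √[μ(2/r₁ − 1/a_t)] = 9707 m/s.
At r₂: circular v_c2 = √(μ/r₂) = 3919 m/s; transfer-apogee v_a = √[μ(2/r₂ − 1/a_t)] = 2514 m/s.
Δv₂ = v_c2 − v_a = 1405 m/s.

Δv ≈ 1410 m/s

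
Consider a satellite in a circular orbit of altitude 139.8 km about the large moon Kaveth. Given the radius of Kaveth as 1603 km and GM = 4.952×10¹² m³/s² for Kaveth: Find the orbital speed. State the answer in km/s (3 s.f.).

v ≈ 1.69 km/s

r = 1603 + 139.8 = 1742.8 km = 1.7428×10⁶ m.
For a circular orbit v = √(μ/r) = √(4.952×10¹² / 1.743×10⁶) = √(2.841×10⁶) = 1686 m/s.
That is 1.686 km/s.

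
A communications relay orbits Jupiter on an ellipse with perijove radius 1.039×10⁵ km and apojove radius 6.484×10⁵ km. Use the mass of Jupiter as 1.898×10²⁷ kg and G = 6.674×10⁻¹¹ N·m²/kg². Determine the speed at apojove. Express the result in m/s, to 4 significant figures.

v ≈ 7346 m/s

μ = GM = 6.674×10⁻¹¹ × 1.898×10²⁷ = 1.267×10¹⁷ m³/s².
Semi-major axis a = (r_p + r_a)/2 = 3.7615×10⁵ km = 3.762×10⁸ m.
Vis-viva: v² = μ(2/r − 1/a) = 1.267×10¹⁷ × (3.085×10⁻⁹ − 2.659×10⁻⁹) = 5.396×10⁷ m²/s².
v = 7346 m/s.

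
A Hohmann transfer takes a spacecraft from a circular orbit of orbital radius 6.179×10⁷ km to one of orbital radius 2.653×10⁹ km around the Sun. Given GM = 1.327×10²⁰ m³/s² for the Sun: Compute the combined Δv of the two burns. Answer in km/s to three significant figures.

r₁ = 6.179×10⁷ km = 6.179×10¹⁰ m.
r₂ = 2.653×10⁹ km = 2.653×10¹² m.
Transfer ellipse a_t = (r₁ + r₂)/2 = 1.357×10¹² m.
At r₁: circular v_c1 = √(μ/r₁) = 46340 m/s; transfer-perihelion v_p = √[μ(2/r₁ − 1/a_t)] = 64790 m/s.
Δv₁ = v_p − v_c1 = 18450 m/s.
At r₂: circular v_c2 = √(μ/r₂) = 7072 m/s; transfer-aphelion v_a = √[μ(2/r₂ − 1/a_t)] = 1509 m/s.
Δv₂ = v_c2 − v_a = 5563 m/s.
Total Δv = Δv₁ + Δv₂ = 24010 m/s = 24.01 km/s.

Δv_total ≈ 24.0 km/s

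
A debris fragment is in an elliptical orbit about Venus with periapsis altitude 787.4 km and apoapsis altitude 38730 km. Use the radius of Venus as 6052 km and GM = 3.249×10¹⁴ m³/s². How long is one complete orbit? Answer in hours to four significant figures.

T ≈ 12.70 hours

r_p = 6052 + 787.4 = 6839.4 km = 6.8394×10⁶ m.
r_a = 6052 + 38730 = 44782 km = 4.4782×10⁷ m.
Semi-major axis a = (r_p + r_a)/2 = (6839.4 + 44782)/2 = 25811 km = 2.581×10⁷ m.
By Kepler's third law T = 2π√(a³/μ) = 2π × 7.275×10³ = 4.571×10⁴ s.
= 12.70 hours.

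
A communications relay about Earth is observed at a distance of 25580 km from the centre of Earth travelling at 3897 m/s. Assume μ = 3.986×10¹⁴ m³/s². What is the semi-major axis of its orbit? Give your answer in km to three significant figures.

a ≈ 24900 km

r = 2.558×10⁷ m.
Vis-viva rearranged: 1/a = 2/r − v²/μ = 7.819×10⁻⁸ − 3.810×10⁻⁸ = 4.009×10⁻⁸ m⁻¹.
a = 2.495×10⁷ m = 24946 km.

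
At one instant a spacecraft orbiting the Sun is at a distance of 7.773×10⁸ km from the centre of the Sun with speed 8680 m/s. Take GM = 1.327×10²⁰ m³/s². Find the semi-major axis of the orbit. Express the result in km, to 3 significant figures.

r = 7.773×10¹¹ m.
Vis-viva rearranged: 1/a = 2/r − v²/μ = 2.573×10⁻¹² − 5.678×10⁻¹³ = 2.005×10⁻¹² m⁻¹.
a = 4.987×10¹¹ m = 4.9869×10⁸ km.

a ≈ 4.99×10⁸ km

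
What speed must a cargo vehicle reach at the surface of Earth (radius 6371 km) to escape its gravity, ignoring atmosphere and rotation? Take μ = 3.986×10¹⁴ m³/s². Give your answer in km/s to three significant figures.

r = R = 6.371×10⁶ m.
Escape speed v_esc = √(2μ/r) = √(2 × 3.986×10¹⁴ / 6.371×10⁶) = √(1.251×10⁸) = 11190 m/s.
= 11.19 km/s.

v_esc ≈ 11.2 km/s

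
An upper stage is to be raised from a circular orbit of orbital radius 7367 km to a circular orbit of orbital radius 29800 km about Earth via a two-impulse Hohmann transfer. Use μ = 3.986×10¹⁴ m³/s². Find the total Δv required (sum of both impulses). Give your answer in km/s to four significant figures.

r₁ = 7367 km = 7.367×10⁶ m.
r₂ = 29800 km = 2.980×10⁷ m.
Transfer ellipse a_t = (r₁ + r₂)/2 = 1.858×10⁷ m.
At r₁: circular v_c1 = √(μ/r₁) = 7356 m/s; transfer-perigee v_p = √[μ(2/r₁ − 1/a_t)] = 9315 m/s.
Δv₁ = v_p − v_c1 = 1959 m/s.
At r₂: circular v_c2 = √(μ/r₂) = 3657 m/s; transfer-apogee v_a = √[μ(2/r₂ − 1/a_t)] = 2303 m/s.
Δv₂ = v_c2 − v_a = 1355 m/s.
Total Δv = Δv₁ + Δv₂ = 3314 m/s = 3.314 km/s.

Δv_total ≈ 3.314 km/s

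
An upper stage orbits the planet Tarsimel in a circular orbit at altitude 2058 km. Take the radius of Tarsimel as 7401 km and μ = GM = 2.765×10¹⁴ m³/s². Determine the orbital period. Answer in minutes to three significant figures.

T ≈ 183 minutes

r = 7401 + 2058 = 9459.0 km = 9.4590×10⁶ m.
Kepler's third law: T = 2π√(r³/μ) = 2π√((9.459×10⁶)³ / 2.765×10¹⁴).
r³/μ = 3.061×10⁶ s², so T = 2π × 1.750×10³ = 1.099×10⁴ s.
Converting: 1.099×10⁴ s ÷ 60.00 = 183.2 minutes.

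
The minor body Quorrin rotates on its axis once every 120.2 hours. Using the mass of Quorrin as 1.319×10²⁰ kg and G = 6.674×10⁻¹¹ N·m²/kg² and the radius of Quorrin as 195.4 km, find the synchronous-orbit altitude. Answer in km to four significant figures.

μ = GM = 6.674×10⁻¹¹ × 1.319×10²⁰ = 8.803×10⁹ m³/s².
T = 120.2 hours = 4.327×10⁵ s.
A synchronous orbit has period T, so by Kepler's third law a = (μT²/4π²)^(1/3).
μT²/4π² = 8.803×10⁹ × (4.327×10⁵)² / 39.48 = 4.175×10¹⁹ m³.
a = 3.469×10⁶ m = 3469.2 km.
Altitude h = a − R = 3469.2 − 195.4 = 3273.8 km.

h_sync ≈ 3274 km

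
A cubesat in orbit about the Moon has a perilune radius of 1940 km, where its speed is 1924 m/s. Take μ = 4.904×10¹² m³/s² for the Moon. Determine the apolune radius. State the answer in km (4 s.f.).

r_p = 1.940×10⁶ m.
Specific energy ε = v²/2 − μ/r = -6.769×10⁵ J/kg, so a = −μ/(2ε) = 3.622×10⁶ m.
The apsides satisfy r_p + r_a = 2a, so the apolune radius is 2a − r_p = 5.304×10⁶ m = 5304.3 km.

apolune radius ≈ 5304 km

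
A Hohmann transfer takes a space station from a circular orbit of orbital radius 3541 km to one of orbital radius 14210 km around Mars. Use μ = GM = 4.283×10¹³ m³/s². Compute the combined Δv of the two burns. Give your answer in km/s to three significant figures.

Δv_total ≈ 1.56 km/s

r₁ = 3541 km = 3.541×10⁶ m.
r₂ = 14210 km = 1.421×10⁷ m.
Transfer ellipse a_t = (r₁ + r₂)/2 = 8.876×10⁶ m.
At r₁: circular v_c1 = √(μ/r₁) = 3478 m/s; transfer-periapsis v_p = √[μ(2/r₁ − 1/a_t)] = 4401 m/s.
Δv₁ = v_p − v_c1 = 922.7 m/s.
At r₂: circular v_c2 = √(μ/r₂) = 1736 m/s; transfer-apoapsis v_a = √[μ(2/r₂ − 1/a_t)] = 1097 m/s.
Δv₂ = v_c2 − v_a = 639.5 m/s.
Total Δv = Δv₁ + Δv₂ = 1562 m/s = 1.562 km/s.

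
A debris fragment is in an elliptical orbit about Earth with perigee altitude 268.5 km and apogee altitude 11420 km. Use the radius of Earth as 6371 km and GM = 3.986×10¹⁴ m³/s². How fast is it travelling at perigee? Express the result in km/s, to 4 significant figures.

v ≈ 9.351 km/s

r_p = 6371 + 268.5 = 6639.5 km = 6.6395×10⁶ m.
r_a = 6371 + 11420 = 17791 km = 1.7791×10⁷ m.
Semi-major axis a = (r_p + r_a)/2 = 12215 km = 1.222×10⁷ m.
Vis-viva: v² = μ(2/r − 1/a) = 3.986×10¹⁴ × (3.012×10⁻⁷ − 8.186×10⁻⁸) = 8.744×10⁷ m²/s².
v = 9351 m/s = 9.351 km/s.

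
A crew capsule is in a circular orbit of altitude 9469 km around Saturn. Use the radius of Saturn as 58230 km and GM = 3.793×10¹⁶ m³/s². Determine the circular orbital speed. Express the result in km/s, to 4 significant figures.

v ≈ 23.67 km/s

r = 58230 + 9469 = 67699 km = 6.7699×10⁷ m.
For a circular orbit v = √(μ/r) = √(3.793×10¹⁶ / 6.770×10⁷) = √(5.603×10⁸) = 23670 m/s.
That is 23.67 km/s.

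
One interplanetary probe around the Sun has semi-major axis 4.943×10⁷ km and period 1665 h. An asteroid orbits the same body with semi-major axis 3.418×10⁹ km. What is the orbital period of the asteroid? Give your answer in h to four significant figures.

T₂ ≈ 9.574×10⁵ h

Kepler's third law: T² ∝ a³, so T₂ = T₁ (a₂/a₁)^(3/2).
a₂/a₁ = 69.15, (a₂/a₁)^(3/2) = 575.0.
T₂ = 1665 × 575.0 = 9.574×10⁵ h.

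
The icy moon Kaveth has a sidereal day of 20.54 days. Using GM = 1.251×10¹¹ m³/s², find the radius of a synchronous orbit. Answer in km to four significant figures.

r_sync ≈ 21530 km

T = 20.54 days = 1.775×10⁶ s.
A synchronous orbit has period T, so by Kepler's third law a = (μT²/4π²)^(1/3).
μT²/4π² = 1.251×10¹¹ × (1.775×10⁶)² / 39.48 = 9.980×10²¹ m³.
a = 2.153×10⁷ m = 21530 km.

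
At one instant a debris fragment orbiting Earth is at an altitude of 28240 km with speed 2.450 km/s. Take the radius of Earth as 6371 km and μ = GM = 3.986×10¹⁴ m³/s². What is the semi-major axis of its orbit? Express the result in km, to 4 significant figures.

a ≈ 23400 km

r = 6371 + 28240 = 34611 km = 3.461×10⁷ m.
Specific orbital energy ε = v²/2 − μ/r = (2450)²/2 − 3.986×10¹⁴/3.461×10⁷ = -8.515×10⁶ J/kg.
Since ε = −μ/(2a), a = −μ/(2ε) = 2.340×10⁷ m = 23405 km.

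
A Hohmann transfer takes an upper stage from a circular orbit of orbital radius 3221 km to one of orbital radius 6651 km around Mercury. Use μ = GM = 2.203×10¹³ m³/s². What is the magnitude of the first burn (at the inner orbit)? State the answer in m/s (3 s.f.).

r₁ = 3221 km = 3.221×10⁶ m.
r₂ = 6651 km = 6.651×10⁶ m.
Transfer ellipse a_t = (r₁ + r₂)/2 = 4.936×10⁶ m.
At r₁: circular v_c1 = √(μ/r₁) = 2615 m/s; transfer-periherm v_p = √[μ(2/r₁ − 1/a_t)] = 3036 m/s.
Δv₁ = v_p − v_c1 = 420.5 m/s.

Δv ≈ 421 m/s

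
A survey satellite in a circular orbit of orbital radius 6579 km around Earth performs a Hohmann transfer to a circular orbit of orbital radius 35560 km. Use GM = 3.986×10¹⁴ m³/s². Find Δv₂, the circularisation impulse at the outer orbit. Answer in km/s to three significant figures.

Δv ≈ 1.48 km/s

r₁ = 6579 km = 6.579×10⁶ m.
r₂ = 35560 km = 3.556×10⁷ m.
Transfer ellipse a_t = (r₁ + r₂)/2 = 2.107×10⁷ m.
At r₁: circular v_c1 = √(μ/r₁) = 7784 m/s; transfer-perigee v_p = √[μ(2/r₁ − 1/a_t)] = 10110 m/s.
At r₂: circular v_c2 = √(μ/r₂) = 3348 m/s; transfer-apogee v_a = √[μ(2/r₂ − 1/a_t)] = 1871 m/s.
Δv₂ = v_c2 − v_a = 1477 m/s.
= 1.477 km/s.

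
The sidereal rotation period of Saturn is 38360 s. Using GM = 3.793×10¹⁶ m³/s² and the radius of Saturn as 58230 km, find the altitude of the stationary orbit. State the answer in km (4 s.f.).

h_sync ≈ 54000 km

A synchronous orbit has period T, so by Kepler's third law a = (μT²/4π²)^(1/3).
μT²/4π² = 3.793×10¹⁶ × (3.836×10⁴)² / 39.48 = 1.414×10²⁴ m³.
a = 1.122×10⁸ m = 1.1223×10⁵ km.
Altitude h = a − R = 1.1223×10⁵ − 58230 = 54005 km.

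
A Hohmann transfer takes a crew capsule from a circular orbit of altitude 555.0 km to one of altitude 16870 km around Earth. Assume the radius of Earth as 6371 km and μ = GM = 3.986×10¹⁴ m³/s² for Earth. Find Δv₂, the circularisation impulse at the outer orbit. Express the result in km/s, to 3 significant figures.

Δv ≈ 1.34 km/s

r₁ = 6371 + 555.0 = 6926.0 km = 6.9260×10⁶ m.
r₂ = 6371 + 16870 = 23241 km = 2.3241×10⁷ m.
Transfer ellipse a_t = (r₁ + r₂)/2 = 1.508×10⁷ m.
At r₁: circular v_c1 = √(μ/r₁) = 7586 m/s; transfer-perigee v_p = √[μ(2/r₁ − 1/a_t)] = 9417 m/s.
At r₂: circular v_c2 = √(μ/r₂) = 4141 m/s; transfer-apogee v_a = √[μ(2/r₂ − 1/a_t)] = 2806 m/s.
Δv₂ = v_c2 − v_a = 1335 m/s.
= 1.335 km/s.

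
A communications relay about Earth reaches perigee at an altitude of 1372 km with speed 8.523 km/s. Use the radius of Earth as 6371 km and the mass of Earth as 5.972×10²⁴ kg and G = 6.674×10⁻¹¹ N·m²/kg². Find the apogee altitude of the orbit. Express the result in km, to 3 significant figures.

μ = GM = 6.674×10⁻¹¹ × 5.972×10²⁴ = 3.986×10¹⁴ m³/s².
r_p = 6371 + 1372 = 7743.0 km = 7.743×10⁶ m.
Specific energy ε = v²/2 − μ/r = -1.515×10⁷ J/kg, so a = −μ/(2ε) = 1.315×10⁷ m.
The apsides satisfy r_p + r_a = 2a, so the apogee radius is 2a − r_p = 1.856×10⁷ m = 18558 km.
Apogee altitude = 18558 − 6371 = 12187 km.

apogee altitude ≈ 12200 km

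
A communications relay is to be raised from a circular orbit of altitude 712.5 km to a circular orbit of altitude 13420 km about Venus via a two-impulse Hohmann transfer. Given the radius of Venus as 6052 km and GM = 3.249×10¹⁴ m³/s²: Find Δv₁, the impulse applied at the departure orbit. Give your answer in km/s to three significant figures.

r₁ = 6052 + 712.5 = 6764.5 km = 6.7645×10⁶ m.
r₂ = 6052 + 13420 = 19472 km = 1.9472×10⁷ m.
Transfer ellipse a_t = (r₁ + r₂)/2 = 1.312×10⁷ m.
At r₁: circular v_c1 = √(μ/r₁) = 6930 m/s; transfer-periapsis v_p = √[μ(2/r₁ − 1/a_t)] = 8444 m/s.
Δv₁ = v_p − v_c1 = 1513 m/s.
= 1.513 km/s.

Δv ≈ 1.51 km/s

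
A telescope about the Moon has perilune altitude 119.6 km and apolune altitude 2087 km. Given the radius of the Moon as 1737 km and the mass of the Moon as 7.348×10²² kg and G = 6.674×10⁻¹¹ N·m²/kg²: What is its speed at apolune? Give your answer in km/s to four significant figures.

v ≈ 0.9156 km/s

μ = GM = 6.674×10⁻¹¹ × 7.348×10²² = 4.904×10¹² m³/s².
r_p = 1737 + 119.6 = 1856.6 km = 1.8566×10⁶ m.
r_a = 1737 + 2087 = 3824.0 km = 3.8240×10⁶ m.
Semi-major axis a = (r_p + r_a)/2 = 2840.3 km = 2.840×10⁶ m.
Vis-viva: v² = μ(2/r − 1/a) = 4.904×10¹² × (5.230×10⁻⁷ − 3.521×10⁻⁷) = 8.383×10⁵ m²/s².
v = 915.6 m/s = 0.9156 km/s.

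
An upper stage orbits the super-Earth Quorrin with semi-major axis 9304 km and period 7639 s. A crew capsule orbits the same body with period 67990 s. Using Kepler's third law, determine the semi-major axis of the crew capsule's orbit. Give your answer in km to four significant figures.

a₂ ≈ 39960 km

Kepler's third law: a³ ∝ T², so a₂ = a₁ (T₂/T₁)^(2/3).
T₂/T₁ = 8.900, (T₂/T₁)^(2/3) = 4.295.
a₂ = 9304 × 4.295 = 39960 km.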